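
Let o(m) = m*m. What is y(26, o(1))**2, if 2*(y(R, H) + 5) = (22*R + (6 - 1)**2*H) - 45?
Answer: 73441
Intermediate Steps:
o(m) = m**2
y(R, H) = -55/2 + 11*R + 25*H/2 (y(R, H) = -5 + ((22*R + (6 - 1)**2*H) - 45)/2 = -5 + ((22*R + 5**2*H) - 45)/2 = -5 + ((22*R + 25*H) - 45)/2 = -5 + (-45 + 22*R + 25*H)/2 = -5 + (-45/2 + 11*R + 25*H/2) = -55/2 + 11*R + 25*H/2)
y(26, o(1))**2 = (-55/2 + 11*26 + (25/2)*1**2)**2 = (-55/2 + 286 + (25/2)*1)**2 = (-55/2 + 286 + 25/2)**2 = 271**2 = 73441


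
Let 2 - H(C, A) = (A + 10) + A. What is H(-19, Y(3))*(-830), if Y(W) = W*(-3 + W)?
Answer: 6640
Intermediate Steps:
H(C, A) = -8 - 2*A (H(C, A) = 2 - ((A + 10) + A) = 2 - ((10 + A) + A) = 2 - (10 + 2*A) = 2 + (-10 - 2*A) = -8 - 2*A)
H(-19, Y(3))*(-830) = (-8 - 6*(-3 + 3))*(-830) = (-8 - 6*0)*(-830) = (-8 - 2*0)*(-830) = (-8 + 0)*(-830) = -8*(-830) = 6640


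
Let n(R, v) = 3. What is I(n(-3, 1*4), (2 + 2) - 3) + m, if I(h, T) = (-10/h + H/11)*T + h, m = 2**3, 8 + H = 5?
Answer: 244/33 ≈ 7.3939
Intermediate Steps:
H = -3 (H = -8 + 5 = -3)
m = 8
I(h, T) = h + T*(-3/11 - 10/h) (I(h, T) = (-10/h - 3/11)*T + h = (-3/11 - 10/h)*T + h = T*(-3/11 - 10/h) + h = h + T*(-3/11 - 10/h))
I(n(-3, 1*4), (2 + 2) - 3) + m = (3 - 3*((2 + 2) - 3)/11 - 10*((2 + 2) - 3)/3) + 8 = (3 - 3*(4 - 3)/11 - 10*(4 - 3)*1/3) + 8 = (3 - 3/11*1 - 10*1*1/3) + 8 = (3 - 3/11 - 10/3) + 8 = -20/33 + 8 = 244/33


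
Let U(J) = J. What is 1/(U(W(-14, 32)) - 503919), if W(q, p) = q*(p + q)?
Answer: -1/504171 ≈ -1.9835e-6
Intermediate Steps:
1/(U(W(-14, 32)) - 503919) = 1/(-14*(32 - 14) - 503919) = 1/(-14*18 - 503919) = 1/(-252 - 503919) = 1/(-504171) = -1/504171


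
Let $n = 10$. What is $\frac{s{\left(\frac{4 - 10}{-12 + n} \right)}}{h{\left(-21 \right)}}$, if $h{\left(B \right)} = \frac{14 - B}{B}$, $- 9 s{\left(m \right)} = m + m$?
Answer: $\frac{2}{5} \approx 0.4$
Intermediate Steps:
$s{\left(m \right)} = - \frac{2 m}{9}$ ($s{\left(m \right)} = - \frac{m + m}{9} = - \frac{2 m}{9}$)
$h{\left(B \right)} = \frac{14 - B}{B}$
$\frac{s{\left(\frac{4 - 10}{-12 + n} \right)}}{h{\left(-21 \right)}} = \frac{\left(- \frac{2}{9}\right) \frac{4 - 10}{-12 + 10}}{\frac{1}{-21} \left(14 - -21\right)} = \frac{\left(- \frac{2}{9}\right) \left(- \frac{6}{-2}\right)}{\left(- \frac{1}{21}\right) \left(14 + 21\right)} = \frac{\left(- \frac{2}{9}\right) \left(\left(-6\right) \left(- \frac{1}{2}\right)\right)}{\left(- \frac{1}{21}\right) 35} = \frac{\left(- \frac{2}{9}\right) 3}{- \frac{5}{3}} = \left(- \frac{2}{3}\right) \left(- \frac{3}{5}\right) = \frac{2}{5}$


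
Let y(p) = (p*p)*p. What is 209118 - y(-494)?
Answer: 120762902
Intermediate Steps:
y(p) = p³ (y(p) = p²*p = p³)
209118 - y(-494) = 209118 - 1*(-494)³ = 209118 - 1*(-120553784) = 209118 + 120553784 = 120762902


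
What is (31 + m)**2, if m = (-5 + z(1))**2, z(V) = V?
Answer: 2209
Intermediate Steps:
m = 16 (m = (-5 + 1)**2 = (-4)**2 = 16)
(31 + m)**2 = (31 + 16)**2 = 47**2 = 2209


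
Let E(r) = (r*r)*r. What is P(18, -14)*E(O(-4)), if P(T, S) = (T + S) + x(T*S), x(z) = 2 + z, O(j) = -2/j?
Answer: -123/4 ≈ -30.750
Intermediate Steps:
E(r) = r³ (E(r) = r²*r = r³)
P(T, S) = 2 + S + T + S*T (P(T, S) = (T + S) + (2 + T*S) = (S + T) + (2 + S*T) = 2 + S + T + S*T)
P(18, -14)*E(O(-4)) = (2 - 14 + 18 - 14*18)*(-2/(-4))³ = (2 - 14 + 18 - 252)*(-2*(-¼))³ = -246*(½)³ = -246*⅛ = -123/4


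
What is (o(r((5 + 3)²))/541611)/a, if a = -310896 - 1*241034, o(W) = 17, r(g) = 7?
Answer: -17/298931359230 ≈ -5.6869e-11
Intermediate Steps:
a = -551930 (a = -310896 - 241034 = -551930)
(o(r((5 + 3)²))/541611)/a = (17/541611)/(-551930) = (17*(1/541611))*(-1/551930) = (17/541611)*(-1/551930) = -17/298931359230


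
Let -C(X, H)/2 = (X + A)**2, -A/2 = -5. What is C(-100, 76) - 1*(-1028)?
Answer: -15172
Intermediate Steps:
A = 10 (A = -2*(-5) = 10)
C(X, H) = -2*(10 + X)**2 (C(X, H) = -2*(X + 10)**2 = -2*(10 + X)**2)
C(-100, 76) - 1*(-1028) = -2*(10 - 100)**2 - 1*(-1028) = -2*(-90)**2 + 1028 = -2*8100 + 1028 = -16200 + 1028 = -15172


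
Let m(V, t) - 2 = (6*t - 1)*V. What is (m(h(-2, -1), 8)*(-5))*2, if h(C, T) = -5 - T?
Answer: 1860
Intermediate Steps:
m(V, t) = 2 + V*(-1 + 6*t) (m(V, t) = 2 + (6*t - 1)*V = 2 + (-1 + 6*t)*V = 2 + V*(-1 + 6*t))
(m(h(-2, -1), 8)*(-5))*2 = ((2 - (-5 - 1*(-1)) + 6*(-5 - 1*(-1))*8)*(-5))*2 = ((2 - (-5 + 1) + 6*(-5 + 1)*8)*(-5))*2 = ((2 - 1*(-4) + 6*(-4)*8)*(-5))*2 = ((2 + 4 - 192)*(-5))*2 = -186*(-5)*2 = 930*2 = 1860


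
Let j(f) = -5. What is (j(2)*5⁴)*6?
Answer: -18750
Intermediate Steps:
(j(2)*5⁴)*6 = -5*5⁴*6 = -5*625*6 = -3125*6 = -18750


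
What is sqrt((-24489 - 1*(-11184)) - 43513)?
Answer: I*sqrt(56818) ≈ 238.37*I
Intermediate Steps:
sqrt((-24489 - 1*(-11184)) - 43513) = sqrt((-24489 + 11184) - 43513) = sqrt(-13305 - 43513) = sqrt(-56818) = I*sqrt(56818)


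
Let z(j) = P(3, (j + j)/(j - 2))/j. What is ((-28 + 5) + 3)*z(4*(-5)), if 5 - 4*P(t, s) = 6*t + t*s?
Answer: -203/44 ≈ -4.6136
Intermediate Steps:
P(t, s) = 5/4 - 3*t/2 - s*t/4 (P(t, s) = 5/4 - (6*t + t*s)/4 = 5/4 - (6*t + s*t)/4 = 5/4 + (-3*t/2 - s*t/4) = 5/4 - 3*t/2 - s*t/4)
z(j) = (-13/4 - 3*j/(2*(-2 + j)))/j (z(j) = (5/4 - 3/2*3 - ¼*(j + j)/(j - 2)*3)/j = (5/4 - 9/2 - ¼*(2*j)/(-2 + j)*3)/j = (5/4 - 9/2 - ¼*2*j/(-2 + j)*3)/j = (5/4 - 9/2 - 3*j/(2*(-2 + j)))/j = (-13/4 - 3*j/(2*(-2 + j)))/j)
((-28 + 5) + 3)*z(4*(-5)) = ((-28 + 5) + 3)*((26 - 76*(-5))/(4*((4*(-5)))*(-2 + 4*(-5)))) = (-23 + 3)*((¼)*(26 - 19*(-20))/(-20*(-2 - 20))) = -5*(-1)*(26 + 380)/(20*(-22)) = -5*(-1)*(-1)*406/(20*22) = -20*203/880 = -203/44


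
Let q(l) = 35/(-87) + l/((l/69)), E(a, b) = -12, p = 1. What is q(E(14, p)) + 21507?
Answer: 1877077/87 ≈ 21576.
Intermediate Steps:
q(l) = 5968/87 (q(l) = 35*(-1/87) + l/((l*(1/69))) = -35/87 + l/((l/69)) = -35/87 + l*(69/l) = -35/87 + 69 = 5968/87)
q(E(14, p)) + 21507 = 5968/87 + 21507 = 1877077/87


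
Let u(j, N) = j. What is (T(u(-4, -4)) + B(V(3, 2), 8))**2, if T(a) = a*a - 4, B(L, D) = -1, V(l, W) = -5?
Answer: 121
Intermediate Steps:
T(a) = -4 + a**2 (T(a) = a**2 - 4 = -4 + a**2)
(T(u(-4, -4)) + B(V(3, 2), 8))**2 = ((-4 + (-4)**2) - 1)**2 = ((-4 + 16) - 1)**2 = (12 - 1)**2 = 11**2 = 121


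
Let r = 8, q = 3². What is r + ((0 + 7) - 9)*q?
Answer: -10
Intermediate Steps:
q = 9
r + ((0 + 7) - 9)*q = 8 + ((0 + 7) - 9)*9 = 8 + (7 - 9)*9 = 8 - 2*9 = 8 - 18 = -10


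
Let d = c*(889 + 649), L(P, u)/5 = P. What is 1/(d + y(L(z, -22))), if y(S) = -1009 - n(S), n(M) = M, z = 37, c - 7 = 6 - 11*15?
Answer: -1/234970 ≈ -4.2559e-6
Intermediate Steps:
c = -152 (c = 7 + (6 - 11*15) = 7 + (6 - 165) = 7 - 159 = -152)
L(P, u) = 5*P
y(S) = -1009 - S
d = -233776 (d = -152*(889 + 649) = -152*1538 = -233776)
1/(d + y(L(z, -22))) = 1/(-233776 + (-1009 - 5*37)) = 1/(-233776 + (-1009 - 1*185)) = 1/(-233776 + (-1009 - 185)) = 1/(-233776 - 1194) = 1/(-234970) = -1/234970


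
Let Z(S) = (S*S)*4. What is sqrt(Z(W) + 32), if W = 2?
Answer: 4*sqrt(3) ≈ 6.9282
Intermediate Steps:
Z(S) = 4*S**2 (Z(S) = S**2*4 = 4*S**2)
sqrt(Z(W) + 32) = sqrt(4*2**2 + 32) = sqrt(4*4 + 32) = sqrt(16 + 32) = sqrt(48) = 4*sqrt(3)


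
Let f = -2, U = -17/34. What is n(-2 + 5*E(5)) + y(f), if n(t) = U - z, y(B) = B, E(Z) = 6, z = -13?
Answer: 21/2 ≈ 10.500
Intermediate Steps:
U = -½ (U = -17*1/34 = -½ ≈ -0.50000)
n(t) = 25/2 (n(t) = -½ - 1*(-13) = -½ + 13 = 25/2)
n(-2 + 5*E(5)) + y(f) = 25/2 - 2 = 21/2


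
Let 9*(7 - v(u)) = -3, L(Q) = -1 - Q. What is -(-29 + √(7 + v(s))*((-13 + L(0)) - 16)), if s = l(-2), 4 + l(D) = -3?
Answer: 29 + 10*√129 ≈ 142.58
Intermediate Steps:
l(D) = -7 (l(D) = -4 - 3 = -7)
s = -7
v(u) = 22/3 (v(u) = 7 - ⅑*(-3) = 7 + ⅓ = 22/3)
-(-29 + √(7 + v(s))*((-13 + L(0)) - 16)) = -(-29 + √(7 + 22/3)*((-13 + (-1 - 1*0)) - 16)) = -(-29 + √(43/3)*((-13 + (-1 + 0)) - 16)) = -(-29 + (√129/3)*((-13 - 1) - 16)) = -(-29 + (√129/3)*(-14 - 16)) = -(-29 + (√129/3)*(-30)) = -(-29 - 10*√129) = 29 + 10*√129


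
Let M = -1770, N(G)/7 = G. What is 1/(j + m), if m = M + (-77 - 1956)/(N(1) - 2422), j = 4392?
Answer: 2415/6334163 ≈ 0.00038127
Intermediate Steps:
N(G) = 7*G
m = -4272517/2415 (m = -1770 + (-77 - 1956)/(7*1 - 2422) = -1770 - 2033/(7 - 2422) = -1770 - 2033/(-2415) = -1770 - 2033*(-1/2415) = -1770 + 2033/2415 = -4272517/2415 ≈ -1769.2)
1/(j + m) = 1/(4392 - 4272517/2415) = 1/(6334163/2415) = 2415/6334163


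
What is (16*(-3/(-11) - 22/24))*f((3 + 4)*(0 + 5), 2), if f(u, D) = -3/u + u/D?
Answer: -41446/231 ≈ -179.42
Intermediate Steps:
(16*(-3/(-11) - 22/24))*f((3 + 4)*(0 + 5), 2) = (16*(-3/(-11) - 22/24))*(-3*1/((0 + 5)*(3 + 4)) + ((3 + 4)*(0 + 5))/2) = (16*(-3*(-1/11) - 22*1/24))*(-3/(7*5) + (7*5)*(½)) = (16*(3/11 - 11/12))*(-3/35 + 35*(½)) = (16*(-85/132))*(-3*1/35 + 35/2) = -340*(-3/35 + 35/2)/33 = -340/33*1219/70 = -41446/231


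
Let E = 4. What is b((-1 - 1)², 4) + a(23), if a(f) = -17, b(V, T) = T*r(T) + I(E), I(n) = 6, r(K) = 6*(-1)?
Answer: -35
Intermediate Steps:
r(K) = -6
b(V, T) = 6 - 6*T (b(V, T) = T*(-6) + 6 = -6*T + 6 = 6 - 6*T)
b((-1 - 1)², 4) + a(23) = (6 - 6*4) - 17 = (6 - 24) - 17 = -18 - 17 = -35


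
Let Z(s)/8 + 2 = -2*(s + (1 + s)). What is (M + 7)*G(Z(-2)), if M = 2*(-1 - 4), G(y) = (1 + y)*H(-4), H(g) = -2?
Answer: 198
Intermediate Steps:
Z(s) = -32 - 32*s (Z(s) = -16 + 8*(-2*(s + (1 + s))) = -16 + 8*(-2*(1 + 2*s)) = -16 + 8*(-2 - 4*s) = -16 + (-16 - 32*s) = -32 - 32*s)
G(y) = -2 - 2*y (G(y) = (1 + y)*(-2) = -2 - 2*y)
M = -10 (M = 2*(-5) = -10)
(M + 7)*G(Z(-2)) = (-10 + 7)*(-2 - 2*(-32 - 32*(-2))) = -3*(-2 - 2*(-32 + 64)) = -3*(-2 - 2*32) = -3*(-2 - 64) = -3*(-66) = 198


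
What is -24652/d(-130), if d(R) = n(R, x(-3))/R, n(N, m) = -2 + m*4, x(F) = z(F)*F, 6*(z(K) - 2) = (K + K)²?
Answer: -1602380/49 ≈ -32702.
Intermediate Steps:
z(K) = 2 + 2*K²/3 (z(K) = 2 + (K + K)²/6 = 2 + (2*K)²/6 = 2 + (4*K²)/6 = 2 + 2*K²/3)
x(F) = F*(2 + 2*F²/3) (x(F) = (2 + 2*F²/3)*F = F*(2 + 2*F²/3))
n(N, m) = -2 + 4*m
d(R) = -98/R (d(R) = (-2 + 4*((⅔)*(-3)*(3 + (-3)²)))/R = (-2 + 4*((⅔)*(-3)*(3 + 9)))/R = (-2 + 4*((⅔)*(-3)*12))/R = (-2 + 4*(-24))/R = (-2 - 96)/R = -98/R)
-24652/d(-130) = -24652/((-98/(-130))) = -24652/((-98*(-1/130))) = -24652/49/65 = -24652*65/49 = -1602380/49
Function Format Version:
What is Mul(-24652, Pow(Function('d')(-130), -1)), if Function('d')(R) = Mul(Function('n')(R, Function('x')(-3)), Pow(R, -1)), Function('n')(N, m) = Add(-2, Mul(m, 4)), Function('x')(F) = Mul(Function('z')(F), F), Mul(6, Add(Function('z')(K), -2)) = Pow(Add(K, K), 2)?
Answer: Rational(-1602380, 49) ≈ -32702.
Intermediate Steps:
Function('z')(K) = Add(2, Mul(Rational(2, 3), Pow(K, 2))) (Function('z')(K) = Add(2, Mul(Rational(1, 6), Pow(Add(K, K), 2))) = Add(2, Mul(Rational(1, 6), Pow(Mul(2, K), 2))) = Add(2, Mul(Rational(1, 6), Mul(4, Pow(K, 2)))) = Add(2, Mul(Rational(2, 3), Pow(K, 2))))
Function('x')(F) = Mul(F, Add(2, Mul(Rational(2, 3), Pow(F, 2)))) (Function('x')(F) = Mul(Add(2, Mul(Rational(2, 3), Pow(F, 2))), F) = Mul(F, Add(2, Mul(Rational(2, 3), Pow(F, 2)))))
Function('n')(N, m) = Add(-2, Mul(4, m))
Function('d')(R) = Mul(-98, Pow(R, -1)) (Function('d')(R) = Mul(Add(-2, Mul(4, Mul(Rational(2, 3), -3, Add(3, Pow(-3, 2))))), Pow(R, -1)) = Mul(Add(-2, Mul(4, Mul(Rational(2, 3), -3, Add(3, 9)))), Pow(R, -1)) = Mul(Add(-2, Mul(4, Mul(Rational(2, 3), -3, 12))), Pow(R, -1)) = Mul(Add(-2, Mul(4, -24)), Pow(R, -1)) = Mul(Add(-2, -96), Pow(R, -1)) = Mul(-98, Pow(R, -1)))
Mul(-24652, Pow(Function('d')(-130), -1)) = Mul(-24652, Pow(Mul(-98, Pow(-130, -1)), -1)) = Mul(-24652, Pow(Mul(-98, Rational(-1, 130)), -1)) = Mul(-24652, Pow(Rational(49, 65), -1)) = Mul(-24652, Rational(65, 49)) = Rational(-1602380, 49)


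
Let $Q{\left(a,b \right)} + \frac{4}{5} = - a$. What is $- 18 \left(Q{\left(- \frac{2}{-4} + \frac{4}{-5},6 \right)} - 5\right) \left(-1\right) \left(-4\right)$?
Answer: $396$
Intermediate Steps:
$Q{\left(a,b \right)} = - \frac{4}{5} - a$
$- 18 \left(Q{\left(- \frac{2}{-4} + \frac{4}{-5},6 \right)} - 5\right) \left(-1\right) \left(-4\right) = - 18 \left(\left(- \frac{4}{5} - \left(- \frac{2}{-4} + \frac{4}{-5}\right)\right) - 5\right) \left(-1\right) \left(-4\right) = - 18 \left(\left(- \frac{4}{5} - \left(\left(-2\right) \left(- \frac{1}{4}\right) + 4 \left(- \frac{1}{5}\right)\right)\right) - 5\right) \left(-1\right) \left(-4\right) = - 18 \left(\left(- \frac{4}{5} - \left(\frac{1}{2} - \frac{4}{5}\right)\right) - 5\right) \left(-1\right) \left(-4\right) = - 18 \left(\left(- \frac{4}{5} - - \frac{3}{10}\right) - 5\right) \left(-1\right) \left(-4\right) = - 18 \left(\left(- \frac{4}{5} + \frac{3}{10}\right) - 5\right) \left(-1\right) \left(-4\right) = - 18 \left(- \frac{1}{2} - 5\right) \left(-1\right) \left(-4\right) = - 18 \left(\left(- \frac{11}{2}\right) \left(-1\right)\right) \left(-4\right) = \left(-18\right) \frac{11}{2} \left(-4\right) = \left(-99\right) \left(-4\right) = 396$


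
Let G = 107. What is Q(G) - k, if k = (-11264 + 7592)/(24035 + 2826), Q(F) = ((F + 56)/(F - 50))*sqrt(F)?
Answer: 3672/26861 + 163*sqrt(107)/57 ≈ 29.717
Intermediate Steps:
Q(F) = sqrt(F)*(56 + F)/(-50 + F) (Q(F) = ((56 + F)/(-50 + F))*sqrt(F) = sqrt(F)*(56 + F)/(-50 + F))
k = -3672/26861 ≈ -0.13670
Q(G) - k = sqrt(107)*(56 + 107)/(-50 + 107) - 1*(-3672/26861) = sqrt(107)*163/57 + 3672/26861 = sqrt(107)*(1/57)*163 + 3672/26861 = 163*sqrt(107)/57 + 3672/26861 = 3672/26861 + 163*sqrt(107)/57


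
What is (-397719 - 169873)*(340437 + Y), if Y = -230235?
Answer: -62549773584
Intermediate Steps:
(-397719 - 169873)*(340437 + Y) = (-397719 - 169873)*(340437 - 230235) = -567592*110202 = -62549773584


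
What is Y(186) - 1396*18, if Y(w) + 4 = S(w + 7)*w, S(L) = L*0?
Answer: -25132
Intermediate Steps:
S(L) = 0
Y(w) = -4 (Y(w) = -4 + 0*w = -4 + 0 = -4)
Y(186) - 1396*18 = -4 - 1396*18 = -4 - 25128 = -25132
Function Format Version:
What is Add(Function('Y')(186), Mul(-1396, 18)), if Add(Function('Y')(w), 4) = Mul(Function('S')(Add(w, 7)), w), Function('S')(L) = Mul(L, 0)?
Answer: -25132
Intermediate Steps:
Function('S')(L) = 0
Function('Y')(w) = -4 (Function('Y')(w) = Add(-4, Mul(0, w)) = Add(-4, 0) = -4)
Add(Function('Y')(186), Mul(-1396, 18)) = Add(-4, Mul(-1396, 18)) = Add(-4, -25128) = -25132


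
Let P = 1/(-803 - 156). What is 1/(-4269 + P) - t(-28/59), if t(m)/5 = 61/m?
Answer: 9208874911/14328902 ≈ 642.68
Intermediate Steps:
P = -1/959 (P = 1/(-959) = -1/959 ≈ -0.0010428)
t(m) = 305/m (t(m) = 5*(61/m) = 305/m)
1/(-4269 + P) - t(-28/59) = 1/(-4269 - 1/959) - 305/((-28/59)) = 1/(-4093972/959) - 305/((-28*1/59)) = -959/4093972 - 305/(-28/59) = -959/4093972 - 305*(-59)/28 = -959/4093972 - 1*(-17995/28) = -959/4093972 + 17995/28 = 9208874911/14328902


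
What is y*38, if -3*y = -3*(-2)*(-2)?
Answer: 152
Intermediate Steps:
y = 4 (y = -(-3*(-2))*(-2)/3 = -2*(-2) = -1/3*(-12) = 4)
y*38 = 4*38 = 152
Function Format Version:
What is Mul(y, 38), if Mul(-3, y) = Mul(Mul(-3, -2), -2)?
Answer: 152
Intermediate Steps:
y = 4 (y = Mul(Rational(-1, 3), Mul(Mul(-3, -2), -2)) = Mul(Rational(-1, 3), Mul(6, -2)) = Mul(Rational(-1, 3), -12) = 4)
Mul(y, 38) = Mul(4, 38) = 152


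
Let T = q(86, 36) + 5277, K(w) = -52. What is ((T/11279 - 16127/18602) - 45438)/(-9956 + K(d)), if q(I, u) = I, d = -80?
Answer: 3177839293837/699932691888 ≈ 4.5402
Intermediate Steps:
T = 5363 (T = 86 + 5277 = 5363)
((T/11279 - 16127/18602) - 45438)/(-9956 + K(d)) = ((5363/11279 - 16127/18602) - 45438)/(-9956 - 52) = ((5363*(1/11279) - 16127*1/18602) - 45438)/(-10008) = ((5363/11279 - 16127/18602) - 45438)*(-1/10008) = (-82133907/209811958 - 45438)*(-1/10008) = -9533517881511/209811958*(-1/10008) = 3177839293837/699932691888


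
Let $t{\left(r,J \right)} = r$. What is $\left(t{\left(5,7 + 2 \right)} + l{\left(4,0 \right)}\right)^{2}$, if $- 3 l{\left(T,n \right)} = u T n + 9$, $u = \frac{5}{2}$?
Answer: $4$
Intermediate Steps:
$u = \frac{5}{2}$ ($u = 5 \cdot \frac{1}{2} = \frac{5}{2} \approx 2.5$)
$l{\left(T,n \right)} = -3 - \frac{5 T n}{6}$ ($l{\left(T,n \right)} = - \frac{\frac{5 T}{2} n + 9}{3} = - \frac{\frac{5 T n}{2} + 9}{3} = - \frac{9 + \frac{5 T n}{2}}{3} = -3 - \frac{5 T n}{6}$)
$\left(t{\left(5,7 + 2 \right)} + l{\left(4,0 \right)}\right)^{2} = \left(5 - \left(3 + \frac{10}{3} \cdot 0\right)\right)^{2} = \left(5 + \left(-3 + 0\right)\right)^{2} = \left(5 - 3\right)^{2} = 2^{2} = 4$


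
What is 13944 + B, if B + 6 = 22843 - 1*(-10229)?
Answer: 47010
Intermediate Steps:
B = 33066 (B = -6 + (22843 - 1*(-10229)) = -6 + (22843 + 10229) = -6 + 33072 = 33066)
13944 + B = 13944 + 33066 = 47010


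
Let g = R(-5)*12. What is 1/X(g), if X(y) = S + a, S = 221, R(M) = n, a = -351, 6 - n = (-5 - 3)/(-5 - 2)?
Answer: -1/130 ≈ -0.0076923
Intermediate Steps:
n = 34/7 (n = 6 - (-5 - 3)/(-5 - 2) = 6 - (-8)/(-7) = 6 - (-8)*(-1)/7 = 6 - 1*8/7 = 6 - 8/7 = 34/7 ≈ 4.8571)
R(M) = 34/7
g = 408/7 (g = (34/7)*12 = 408/7 ≈ 58.286)
X(y) = -130 (X(y) = 221 - 351 = -130)
1/X(g) = 1/(-130) = -1/130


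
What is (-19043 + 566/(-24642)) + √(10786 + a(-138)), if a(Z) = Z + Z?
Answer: -234629086/12321 + √10510 ≈ -18941.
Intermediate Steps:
a(Z) = 2*Z
(-19043 + 566/(-24642)) + √(10786 + a(-138)) = (-19043 + 566/(-24642)) + √(10786 + 2*(-138)) = (-19043 + 566*(-1/24642)) + √(10786 - 276) = (-19043 - 283/12321) + √10510 = -234629086/12321 + √10510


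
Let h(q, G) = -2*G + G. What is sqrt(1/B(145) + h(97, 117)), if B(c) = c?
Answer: 2*I*sqrt(614945)/145 ≈ 10.816*I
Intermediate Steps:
h(q, G) = -G
sqrt(1/B(145) + h(97, 117)) = sqrt(1/145 - 1*117) = sqrt(1/145 - 117) = sqrt(-16964/145) = 2*I*sqrt(614945)/145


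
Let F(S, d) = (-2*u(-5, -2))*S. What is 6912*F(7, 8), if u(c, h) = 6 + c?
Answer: -96768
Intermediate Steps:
F(S, d) = -2*S (F(S, d) = (-2*(6 - 5))*S = (-2*1)*S = -2*S)
6912*F(7, 8) = 6912*(-2*7) = 6912*(-14) = -96768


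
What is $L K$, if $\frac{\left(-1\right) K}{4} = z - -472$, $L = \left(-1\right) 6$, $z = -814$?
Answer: $-8208$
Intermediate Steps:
$L = -6$
$K = 1368$ ($K = - 4 \left(-814 - -472\right) = - 4 \left(-814 + 472\right) = \left(-4\right) \left(-342\right) = 1368$)
$L K = \left(-6\right) 1368 = -8208$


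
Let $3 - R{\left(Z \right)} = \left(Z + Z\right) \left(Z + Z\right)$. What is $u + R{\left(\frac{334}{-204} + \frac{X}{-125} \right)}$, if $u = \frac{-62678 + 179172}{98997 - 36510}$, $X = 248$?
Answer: $- \frac{84454537732}{1774640625} \approx -47.59$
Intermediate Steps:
$R{\left(Z \right)} = 3 - 4 Z^{2}$ ($R{\left(Z \right)} = 3 - \left(Z + Z\right) \left(Z + Z\right) = 3 - 2 Z 2 Z = 3 - 4 Z^{2}$)
$u = \frac{2198}{1179}$ ($u = \frac{116494}{62487} = 116494 \cdot \frac{1}{62487} = \frac{2198}{1179} \approx 1.8643$)
$u + R{\left(\frac{334}{-204} + \frac{X}{-125} \right)} = \frac{2198}{1179} + \left(3 - 4 \left(\frac{334}{-204} + \frac{248}{-125}\right)^{2}\right) = \frac{2198}{1179} + \left(3 - 4 \left(334 \left(- \frac{1}{204}\right) + 248 \left(- \frac{1}{125}\right)\right)^{2}\right) = \frac{2198}{1179} + \left(3 - 4 \left(- \frac{167}{102} - \frac{248}{125}\right)^{2}\right) = \frac{2198}{1179} + \left(3 - 4 \left(- \frac{46171}{12750}\right)^{2}\right) = \frac{2198}{1179} + \left(3 - \frac{2131761241}{40640625}\right) = \frac{2198}{1179} - \frac{2009839366}{40640625} = - \frac{84454537732}{1774640625}$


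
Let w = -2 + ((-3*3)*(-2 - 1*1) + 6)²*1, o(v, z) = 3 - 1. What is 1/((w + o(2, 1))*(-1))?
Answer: -1/1089 ≈ -0.00091827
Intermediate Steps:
o(v, z) = 2
w = 1087 (w = -2 + (-9*(-2 - 1) + 6)²*1 = -2 + (-9*(-3) + 6)²*1 = -2 + (27 + 6)²*1 = -2 + 33²*1 = -2 + 1089*1 = -2 + 1089 = 1087)
1/((w + o(2, 1))*(-1)) = 1/((1087 + 2)*(-1)) = 1/(1089*(-1)) = 1/(-1089) = -1/1089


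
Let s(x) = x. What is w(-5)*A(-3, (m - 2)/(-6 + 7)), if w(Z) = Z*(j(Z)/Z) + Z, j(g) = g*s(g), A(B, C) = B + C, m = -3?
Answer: -160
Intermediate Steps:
j(g) = g**2 (j(g) = g*g = g**2)
w(Z) = Z + Z**2 (w(Z) = Z*(Z**2/Z) + Z = Z*Z + Z = Z**2 + Z = Z + Z**2)
w(-5)*A(-3, (m - 2)/(-6 + 7)) = (-5*(1 - 5))*(-3 + (-3 - 2)/(-6 + 7)) = (-5*(-4))*(-3 - 5/1) = 20*(-3 - 5*1) = 20*(-3 - 5) = 20*(-8) = -160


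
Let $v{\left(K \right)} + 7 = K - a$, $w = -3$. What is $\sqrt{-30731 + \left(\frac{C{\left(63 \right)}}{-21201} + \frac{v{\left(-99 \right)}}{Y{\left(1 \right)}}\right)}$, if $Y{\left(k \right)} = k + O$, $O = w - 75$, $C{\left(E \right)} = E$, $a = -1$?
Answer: $\frac{i \sqrt{185700475611101}}{77737} \approx 175.3 i$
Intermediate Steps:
$v{\left(K \right)} = -6 + K$ ($v{\left(K \right)} = -7 + \left(K - -1\right) = -7 + \left(K + 1\right) = -7 + \left(1 + K\right) = -6 + K$)
$O = -78$ ($O = -3 - 75 = -78$)
$Y{\left(k \right)} = -78 + k$ ($Y{\left(k \right)} = k - 78 = -78 + k$)
$\sqrt{-30731 + \left(\frac{C{\left(63 \right)}}{-21201} + \frac{v{\left(-99 \right)}}{Y{\left(1 \right)}}\right)} = \sqrt{-30731 + \left(\frac{63}{-21201} + \frac{-6 - 99}{-78 + 1}\right)} = \sqrt{-30731 - \left(\frac{21}{7067} + \frac{105}{-77}\right)} = \sqrt{-30731 - - \frac{105774}{77737}} = \sqrt{-30731 + \left(- \frac{21}{7067} + \frac{15}{11}\right)} = \sqrt{-30731 + \frac{105774}{77737}} = \sqrt{- \frac{2388829973}{77737}} = \frac{i \sqrt{185700475611101}}{77737}$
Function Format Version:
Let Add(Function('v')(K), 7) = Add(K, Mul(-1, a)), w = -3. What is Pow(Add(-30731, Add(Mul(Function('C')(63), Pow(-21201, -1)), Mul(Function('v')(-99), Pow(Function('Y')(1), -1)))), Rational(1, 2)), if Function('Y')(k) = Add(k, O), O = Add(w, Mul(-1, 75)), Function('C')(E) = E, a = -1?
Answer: Mul(Rational(1, 77737), I, Pow(185700475611101, Rational(1, 2))) ≈ Mul(175.30, I)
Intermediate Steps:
Function('v')(K) = Add(-6, K) (Function('v')(K) = Add(-7, Add(K, Mul(-1, -1))) = Add(-7, Add(K, 1)) = Add(-7, Add(1, K)) = Add(-6, K))
O = -78 (O = Add(-3, Mul(-1, 75)) = Add(-3, -75) = -78)
Function('Y')(k) = Add(-78, k) (Function('Y')(k) = Add(k, -78) = Add(-78, k))
Pow(Add(-30731, Add(Mul(Function('C')(63), Pow(-21201, -1)), Mul(Function('v')(-99), Pow(Function('Y')(1), -1)))), Rational(1, 2)) = Pow(Add(-30731, Add(Mul(63, Pow(-21201, -1)), Mul(Add(-6, -99), Pow(Add(-78, 1), -1)))), Rational(1, 2)) = Pow(Add(-30731, Add(Mul(63, Rational(-1, 21201)), Mul(-105, Pow(-77, -1)))), Rational(1, 2)) = Pow(Add(-30731, Add(Rational(-21, 7067), Mul(-105, Rational(-1, 77)))), Rational(1, 2)) = Pow(Add(-30731, Add(Rational(-21, 7067), Rational(15, 11))), Rational(1, 2)) = Pow(Add(-30731, Rational(105774, 77737)), Rational(1, 2)) = Pow(Rational(-2388829973, 77737), Rational(1, 2)) = Mul(Rational(1, 77737), I, Pow(185700475611101, Rational(1, 2)))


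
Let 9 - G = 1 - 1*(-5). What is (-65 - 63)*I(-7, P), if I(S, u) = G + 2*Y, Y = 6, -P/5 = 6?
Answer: -1920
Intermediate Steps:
P = -30 (P = -5*6 = -30)
G = 3 (G = 9 - (1 - 1*(-5)) = 9 - (1 + 5) = 9 - 1*6 = 9 - 6 = 3)
I(S, u) = 15 (I(S, u) = 3 + 2*6 = 3 + 12 = 15)
(-65 - 63)*I(-7, P) = (-65 - 63)*15 = -128*15 = -1920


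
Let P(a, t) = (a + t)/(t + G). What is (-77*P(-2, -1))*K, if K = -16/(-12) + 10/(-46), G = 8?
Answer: 847/23 ≈ 36.826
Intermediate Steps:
K = 77/69 (K = -16*(-1/12) + 10*(-1/46) = 4/3 - 5/23 = 77/69 ≈ 1.1159)
P(a, t) = (a + t)/(8 + t) (P(a, t) = (a + t)/(t + 8) = (a + t)/(8 + t))
(-77*P(-2, -1))*K = -77*(-2 - 1)/(8 - 1)*(77/69) = -77*(-3)/7*(77/69) = -11*(-3)*(77/69) = -77*(-3/7)*(77/69) = 33*(77/69) = 847/23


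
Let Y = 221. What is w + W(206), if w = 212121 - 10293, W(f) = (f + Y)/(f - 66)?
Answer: 4036621/20 ≈ 2.0183e+5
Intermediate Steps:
W(f) = (221 + f)/(-66 + f) (W(f) = (f + 221)/(f - 66) = (221 + f)/(-66 + f))
w = 201828
w + W(206) = 201828 + (221 + 206)/(-66 + 206) = 201828 + 427/140 = 201828 + (1/140)*427 = 201828 + 61/20 = 4036621/20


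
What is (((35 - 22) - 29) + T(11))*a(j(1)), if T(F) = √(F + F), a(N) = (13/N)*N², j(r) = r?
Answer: -208 + 13*√22 ≈ -147.02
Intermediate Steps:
a(N) = 13*N
T(F) = √2*√F (T(F) = √(2*F) = √2*√F)
(((35 - 22) - 29) + T(11))*a(j(1)) = (((35 - 22) - 29) + √2*√11)*(13*1) = ((13 - 29) + √22)*13 = (-16 + √22)*13 = -208 + 13*√22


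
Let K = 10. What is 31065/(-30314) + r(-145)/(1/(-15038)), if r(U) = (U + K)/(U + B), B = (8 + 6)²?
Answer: 20513258835/515338 ≈ 39805.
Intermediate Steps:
B = 196 (B = 14² = 196)
r(U) = (10 + U)/(196 + U) (r(U) = (U + 10)/(U + 196) = (10 + U)/(196 + U))
31065/(-30314) + r(-145)/(1/(-15038)) = 31065/(-30314) + ((10 - 145)/(196 - 145))/(1/(-15038)) = 31065*(-1/30314) + (-135/51)/(-1/15038) = -31065/30314 + ((1/51)*(-135))*(-15038) = -31065/30314 - 45/17*(-15038) = -31065/30314 + 676710/17 = 20513258835/515338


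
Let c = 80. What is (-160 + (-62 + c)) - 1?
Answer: -143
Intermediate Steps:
(-160 + (-62 + c)) - 1 = (-160 + (-62 + 80)) - 1 = (-160 + 18) - 1 = -142 - 1 = -143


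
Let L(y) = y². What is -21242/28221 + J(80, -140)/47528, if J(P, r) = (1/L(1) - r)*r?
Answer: -391668079/335321922 ≈ -1.1680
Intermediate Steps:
J(P, r) = r*(1 - r) (J(P, r) = (1/(1²) - r)*r = (1/1 - r)*r = (1 - r)*r = r*(1 - r))
-21242/28221 + J(80, -140)/47528 = -21242/28221 - 140*(1 - 1*(-140))/47528 = -21242*1/28221 - 140*(1 + 140)*(1/47528) = -21242/28221 - 140*141*(1/47528) = -21242/28221 - 19740*1/47528 = -21242/28221 - 4935/11882 = -391668079/335321922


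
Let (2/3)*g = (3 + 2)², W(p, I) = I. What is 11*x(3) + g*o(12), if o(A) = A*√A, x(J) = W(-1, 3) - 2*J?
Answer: -33 + 900*√3 ≈ 1525.8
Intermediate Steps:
x(J) = 3 - 2*J
o(A) = A^(3/2)
g = 75/2 (g = 3*(3 + 2)²/2 = (3/2)*5² = (3/2)*25 = 75/2 ≈ 37.500)
11*x(3) + g*o(12) = 11*(3 - 2*3) + 75*12^(3/2)/2 = 11*(3 - 6) + 75*(24*√3)/2 = 11*(-3) + 900*√3 = -33 + 900*√3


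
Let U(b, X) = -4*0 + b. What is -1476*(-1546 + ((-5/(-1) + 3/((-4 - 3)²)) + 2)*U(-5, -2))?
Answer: 114366384/49 ≈ 2.3340e+6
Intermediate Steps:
U(b, X) = b (U(b, X) = 0 + b = b)
-1476*(-1546 + ((-5/(-1) + 3/((-4 - 3)²)) + 2)*U(-5, -2)) = -1476*(-1546 + ((-5/(-1) + 3/((-4 - 3)²)) + 2)*(-5)) = -1476*(-1546 + ((-5*(-1) + 3/((-7)²)) + 2)*(-5)) = -1476*(-1546 + ((5 + 3/49) + 2)*(-5)) = -1476*(-1546 + (248/49 + 2)*(-5)) = -1476*(-1546 + (346/49)*(-5)) = -1476*(-1546 - 1730/49) = -1476*(-77484/49) = 114366384/49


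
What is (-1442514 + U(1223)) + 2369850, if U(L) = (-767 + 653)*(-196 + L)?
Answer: 810258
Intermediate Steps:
U(L) = 22344 - 114*L (U(L) = -114*(-196 + L) = 22344 - 114*L)
(-1442514 + U(1223)) + 2369850 = (-1442514 + (22344 - 114*1223)) + 2369850 = (-1442514 + (22344 - 139422)) + 2369850 = (-1442514 - 117078) + 2369850 = -1559592 + 2369850 = 810258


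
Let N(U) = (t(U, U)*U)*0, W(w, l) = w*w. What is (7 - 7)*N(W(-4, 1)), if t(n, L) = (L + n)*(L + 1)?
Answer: 0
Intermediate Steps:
t(n, L) = (1 + L)*(L + n) (t(n, L) = (L + n)*(1 + L) = (1 + L)*(L + n))
W(w, l) = w**2
N(U) = 0 (N(U) = ((U + U + U**2 + U*U)*U)*0 = ((U + U + U**2 + U**2)*U)*0 = ((2*U + 2*U**2)*U)*0 = (U*(2*U + 2*U**2))*0 = 0)
(7 - 7)*N(W(-4, 1)) = (7 - 7)*0 = 0*0 = 0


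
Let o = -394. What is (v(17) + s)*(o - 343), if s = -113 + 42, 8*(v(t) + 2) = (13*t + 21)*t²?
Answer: -25556949/4 ≈ -6.3892e+6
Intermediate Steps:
v(t) = -2 + t²*(21 + 13*t)/8 (v(t) = -2 + ((13*t + 21)*t²)/8 = -2 + ((21 + 13*t)*t²)/8 = -2 + (t²*(21 + 13*t))/8 = -2 + t²*(21 + 13*t)/8)
s = -71
(v(17) + s)*(o - 343) = ((-2 + (13/8)*17³ + (21/8)*17²) - 71)*(-394 - 343) = ((-2 + (13/8)*4913 + (21/8)*289) - 71)*(-737) = ((-2 + 63869/8 + 6069/8) - 71)*(-737) = (34961/4 - 71)*(-737) = (34677/4)*(-737) = -25556949/4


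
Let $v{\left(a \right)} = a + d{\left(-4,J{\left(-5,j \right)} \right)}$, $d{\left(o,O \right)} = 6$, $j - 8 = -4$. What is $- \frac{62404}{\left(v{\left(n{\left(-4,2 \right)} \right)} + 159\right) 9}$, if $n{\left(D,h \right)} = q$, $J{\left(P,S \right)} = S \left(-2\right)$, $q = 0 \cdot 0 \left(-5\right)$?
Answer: $- \frac{62404}{1485} \approx -42.023$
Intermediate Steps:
$j = 4$ ($j = 8 - 4 = 4$)
$q = 0$ ($q = 0 \left(-5\right) = 0$)
$J{\left(P,S \right)} = - 2 S$
$n{\left(D,h \right)} = 0$
$v{\left(a \right)} = 6 + a$ ($v{\left(a \right)} = a + 6 = 6 + a$)
$- \frac{62404}{\left(v{\left(n{\left(-4,2 \right)} \right)} + 159\right) 9} = - \frac{62404}{\left(\left(6 + 0\right) + 159\right) 9} = - \frac{62404}{\left(6 + 159\right) 9} = - \frac{62404}{165 \cdot 9} = - \frac{62404}{1485}$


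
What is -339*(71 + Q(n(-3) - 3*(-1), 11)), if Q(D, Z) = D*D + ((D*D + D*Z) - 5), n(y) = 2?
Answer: -57969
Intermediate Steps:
Q(D, Z) = -5 + 2*D² + D*Z (Q(D, Z) = D² + ((D² + D*Z) - 5) = D² + (-5 + D² + D*Z) = -5 + 2*D² + D*Z)
-339*(71 + Q(n(-3) - 3*(-1), 11)) = -339*(71 + (-5 + 2*(2 - 3*(-1))² + (2 - 3*(-1))*11)) = -339*(71 + (-5 + 2*(2 + 3)² + (2 + 3)*11)) = -339*(71 + (-5 + 2*5² + 5*11)) = -339*(71 + (-5 + 2*25 + 55)) = -339*(71 + (-5 + 50 + 55)) = -339*(71 + 100) = -339*171 = -57969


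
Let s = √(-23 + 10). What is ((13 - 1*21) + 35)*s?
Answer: 27*I*√13 ≈ 97.35*I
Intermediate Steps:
s = I*√13 (s = √(-13) = I*√13 ≈ 3.6056*I)
((13 - 1*21) + 35)*s = ((13 - 1*21) + 35)*(I*√13) = ((13 - 21) + 35)*(I*√13) = (-8 + 35)*(I*√13) = 27*(I*√13) = 27*I*√13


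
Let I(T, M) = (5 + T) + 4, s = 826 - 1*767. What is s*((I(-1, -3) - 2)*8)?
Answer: 2832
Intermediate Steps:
s = 59 (s = 826 - 767 = 59)
I(T, M) = 9 + T
s*((I(-1, -3) - 2)*8) = 59*(((9 - 1) - 2)*8) = 59*((8 - 2)*8) = 59*(6*8) = 59*48 = 2832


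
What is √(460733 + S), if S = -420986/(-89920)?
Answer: √58208492946130/11240 ≈ 678.78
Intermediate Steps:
S = 210493/44960 (S = -420986*(-1/89920) = 210493/44960 ≈ 4.6818)
√(460733 + S) = √(460733 + 210493/44960) = √(20714766173/44960) = √58208492946130/11240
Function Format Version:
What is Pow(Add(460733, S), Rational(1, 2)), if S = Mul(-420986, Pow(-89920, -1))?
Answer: Mul(Rational(1, 11240), Pow(58208492946130, Rational(1, 2))) ≈ 678.78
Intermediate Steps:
S = Rational(210493, 44960) (S = Mul(-420986, Rational(-1, 89920)) = Rational(210493, 44960) ≈ 4.6818)
Pow(Add(460733, S), Rational(1, 2)) = Pow(Add(460733, Rational(210493, 44960)), Rational(1, 2)) = Pow(Rational(20714766173, 44960), Rational(1, 2)) = Mul(Rational(1, 11240), Pow(58208492946130, Rational(1, 2)))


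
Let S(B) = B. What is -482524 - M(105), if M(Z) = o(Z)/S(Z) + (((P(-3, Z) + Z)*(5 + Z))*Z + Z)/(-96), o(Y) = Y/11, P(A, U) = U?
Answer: -160954595/352 ≈ -4.5726e+5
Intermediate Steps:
o(Y) = Y/11 (o(Y) = Y*(1/11) = Y/11)
M(Z) = 1/11 - Z/96 - Z**2*(5 + Z)/48 (M(Z) = (Z/11)/Z + (((Z + Z)*(5 + Z))*Z + Z)/(-96) = 1/11 + (((2*Z)*(5 + Z))*Z + Z)*(-1/96) = 1/11 + ((2*Z*(5 + Z))*Z + Z)*(-1/96) = 1/11 + (2*Z**2*(5 + Z) + Z)*(-1/96) = 1/11 + (Z + 2*Z**2*(5 + Z))*(-1/96) = 1/11 + (-Z/96 - Z**2*(5 + Z)/48) = 1/11 - Z/96 - Z**2*(5 + Z)/48)
-482524 - M(105) = -482524 - (1/11 - 5/48*105**2 - 1/48*105**3 - 1/96*105) = -482524 - (1/11 - 5/48*11025 - 1/48*1157625 - 35/32) = -482524 - (1/11 - 18375/16 - 385875/16 - 35/32) = -482524 - 1*(-8893853/352) = -482524 + 8893853/352 = -160954595/352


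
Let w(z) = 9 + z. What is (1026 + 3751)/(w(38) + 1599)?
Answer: 4777/1646 ≈ 2.9022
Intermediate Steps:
(1026 + 3751)/(w(38) + 1599) = (1026 + 3751)/((9 + 38) + 1599) = 4777/(47 + 1599) = 4777/1646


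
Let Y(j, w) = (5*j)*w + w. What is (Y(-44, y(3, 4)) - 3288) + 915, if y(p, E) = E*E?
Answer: -5877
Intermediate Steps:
y(p, E) = E²
Y(j, w) = w + 5*j*w (Y(j, w) = 5*j*w + w = w + 5*j*w)
(Y(-44, y(3, 4)) - 3288) + 915 = (4²*(1 + 5*(-44)) - 3288) + 915 = (16*(1 - 220) - 3288) + 915 = (16*(-219) - 3288) + 915 = (-3504 - 3288) + 915 = -6792 + 915 = -5877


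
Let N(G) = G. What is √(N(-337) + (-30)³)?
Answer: I*√27337 ≈ 165.34*I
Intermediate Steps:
√(N(-337) + (-30)³) = √(-337 + (-30)³) = √(-337 - 27000) = √(-27337) = I*√27337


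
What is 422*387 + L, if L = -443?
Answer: 162871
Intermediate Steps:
422*387 + L = 422*387 - 443 = 163314 - 443 = 162871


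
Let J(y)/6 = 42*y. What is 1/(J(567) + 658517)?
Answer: 1/801401 ≈ 1.2478e-6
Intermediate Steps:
J(y) = 252*y (J(y) = 6*(42*y) = 252*y)
1/(J(567) + 658517) = 1/(252*567 + 658517) = 1/(142884 + 658517) = 1/801401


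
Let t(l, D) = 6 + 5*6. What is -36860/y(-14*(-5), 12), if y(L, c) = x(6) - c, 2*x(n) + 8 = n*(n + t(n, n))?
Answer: -3686/11 ≈ -335.09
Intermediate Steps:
t(l, D) = 36 (t(l, D) = 6 + 30 = 36)
x(n) = -4 + n*(36 + n)/2 (x(n) = -4 + (n*(n + 36))/2 = -4 + (n*(36 + n))/2 = -4 + n*(36 + n)/2)
y(L, c) = 122 - c (y(L, c) = (-4 + (½)*6² + 18*6) - c = (-4 + (½)*36 + 108) - c = (-4 + 18 + 108) - c = 122 - c)
-36860/y(-14*(-5), 12) = -36860/(122 - 1*12) = -36860/(122 - 12) = -36860/110 = -194*19/11 = -3686/11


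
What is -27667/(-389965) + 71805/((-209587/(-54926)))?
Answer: 1538012717693479/81731594455 ≈ 18818.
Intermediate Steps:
-27667/(-389965) + 71805/((-209587/(-54926))) = -27667*(-1/389965) + 71805/((-209587*(-1/54926))) = 27667/389965 + 71805/(209587/54926) = 27667/389965 + 71805*(54926/209587) = 27667/389965 + 3943961430/209587 = 1538012717693479/81731594455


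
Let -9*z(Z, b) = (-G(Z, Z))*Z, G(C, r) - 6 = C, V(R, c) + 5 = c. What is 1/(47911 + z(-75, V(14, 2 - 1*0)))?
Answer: 1/48486 ≈ 2.0625e-5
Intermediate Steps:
V(R, c) = -5 + c
G(C, r) = 6 + C
z(Z, b) = -Z*(-6 - Z)/9 (z(Z, b) = -(-(6 + Z))*Z/9 = -(-6 - Z)*Z/9 = -Z*(-6 - Z)/9)
1/(47911 + z(-75, V(14, 2 - 1*0))) = 1/(47911 + (⅑)*(-75)*(6 - 75)) = 1/(47911 + (⅑)*(-75)*(-69)) = 1/(47911 + 575) = 1/48486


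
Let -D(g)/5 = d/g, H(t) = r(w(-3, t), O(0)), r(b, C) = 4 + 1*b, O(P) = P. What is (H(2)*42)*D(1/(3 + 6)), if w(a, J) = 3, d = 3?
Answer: -39690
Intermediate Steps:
r(b, C) = 4 + b
H(t) = 7 (H(t) = 4 + 3 = 7)
D(g) = -15/g
(H(2)*42)*D(1/(3 + 6)) = (7*42)*(-15/(1/(3 + 6))) = 294*(-15/(1/9)) = 294*(-15/1/9) = 294*(-15*9) = 294*(-135) = -39690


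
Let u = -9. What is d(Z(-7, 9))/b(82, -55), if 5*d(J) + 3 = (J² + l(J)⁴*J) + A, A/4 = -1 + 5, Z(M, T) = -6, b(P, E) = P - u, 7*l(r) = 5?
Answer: 113899/1092455 ≈ 0.10426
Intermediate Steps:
l(r) = 5/7 (l(r) = (⅐)*5 = 5/7)
b(P, E) = 9 + P (b(P, E) = P - 1*(-9) = P + 9 = 9 + P)
A = 16 (A = 4*(-1 + 5) = 4*4 = 16)
d(J) = 13/5 + J²/5 + 125*J/2401 (d(J) = -⅗ + ((J² + (5/7)⁴*J) + 16)/5 = -⅗ + ((J² + 625*J/2401) + 16)/5 = -⅗ + (16 + J² + 625*J/2401)/5 = -⅗ + (16/5 + J²/5 + 125*J/2401) = 13/5 + J²/5 + 125*J/2401)
d(Z(-7, 9))/b(82, -55) = (13/5 + (⅕)*(-6)² + (125/2401)*(-6))/(9 + 82) = (13/5 + (⅕)*36 - 750/2401)/91 = (13/5 + 36/5 - 750/2401)*(1/91) = (113899/12005)*(1/91) = 113899/1092455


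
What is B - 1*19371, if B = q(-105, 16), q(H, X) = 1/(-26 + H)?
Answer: -2537602/131 ≈ -19371.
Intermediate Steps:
B = -1/131 (B = 1/(-26 - 105) = 1/(-131) = -1/131 ≈ -0.0076336)
B - 1*19371 = -1/131 - 1*19371 = -1/131 - 19371 = -2537602/131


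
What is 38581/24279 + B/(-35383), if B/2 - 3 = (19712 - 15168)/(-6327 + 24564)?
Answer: 8297553846887/5222249186703 ≈ 1.5889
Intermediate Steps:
B = 118510/18237 (B = 6 + 2*((19712 - 15168)/(-6327 + 24564)) = 6 + 2*(4544/18237) = 6 + 9088/18237 = 118510/18237 ≈ 6.4983)
38581/24279 + B/(-35383) = 38581/24279 + (118510/18237)/(-35383) = 38581*(1/24279) + (118510/18237)*(-1/35383) = 38581/24279 - 118510/645279771 = 8297553846887/5222249186703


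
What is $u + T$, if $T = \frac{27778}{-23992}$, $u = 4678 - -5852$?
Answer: $\frac{126303991}{11996} \approx 10529.0$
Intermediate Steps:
$u = 10530$ ($u = 4678 + 5852 = 10530$)
$T = - \frac{13889}{11996}$ ($T = 27778 \left(- \frac{1}{23992}\right) = - \frac{13889}{11996} \approx -1.1578$)
$u + T = 10530 - \frac{13889}{11996} = \frac{126303991}{11996}$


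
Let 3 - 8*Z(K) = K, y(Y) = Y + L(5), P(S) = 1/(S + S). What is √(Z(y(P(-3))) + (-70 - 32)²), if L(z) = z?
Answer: √1498143/12 ≈ 102.00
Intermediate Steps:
P(S) = 1/(2*S)
y(Y) = 5 + Y (y(Y) = Y + 5 = 5 + Y)
Z(K) = 3/8 - K/8
√(Z(y(P(-3))) + (-70 - 32)²) = √((3/8 - (5 + (½)/(-3))/8) + (-70 - 32)²) = √((3/8 - (5 + (½)*(-⅓))/8) + (-102)²) = √((3/8 - (5 - ⅙)/8) + 10404) = √((3/8 - ⅛*29/6) + 10404) = √((3/8 - 29/48) + 10404) = √(-11/48 + 10404) = √(499381/48) = √1498143/12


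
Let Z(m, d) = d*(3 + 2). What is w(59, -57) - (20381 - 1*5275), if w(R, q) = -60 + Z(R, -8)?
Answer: -15206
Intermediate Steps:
Z(m, d) = 5*d (Z(m, d) = d*5 = 5*d)
w(R, q) = -100 (w(R, q) = -60 + 5*(-8) = -60 - 40 = -100)
w(59, -57) - (20381 - 1*5275) = -100 - (20381 - 1*5275) = -100 - (20381 - 5275) = -100 - 1*15106 = -100 - 15106 = -15206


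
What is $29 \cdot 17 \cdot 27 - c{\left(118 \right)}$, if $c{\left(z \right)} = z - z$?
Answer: $13311$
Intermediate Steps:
$c{\left(z \right)} = 0$
$29 \cdot 17 \cdot 27 - c{\left(118 \right)} = 29 \cdot 17 \cdot 27 - 0 = 493 \cdot 27 + 0 = 13311 + 0 = 13311$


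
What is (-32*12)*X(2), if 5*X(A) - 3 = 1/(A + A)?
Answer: -1248/5 ≈ -249.60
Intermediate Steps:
X(A) = ⅗ + 1/(10*A) (X(A) = ⅗ + 1/(5*(A + A)) = ⅗ + 1/(5*((2*A))) = ⅗ + (1/(2*A))/5 = ⅗ + 1/(10*A))
(-32*12)*X(2) = (-32*12)*((⅒)*(1 + 6*2)/2) = -192*(1 + 12)/(5*2) = -192*13/(5*2) = -384*13/20 = -1248/5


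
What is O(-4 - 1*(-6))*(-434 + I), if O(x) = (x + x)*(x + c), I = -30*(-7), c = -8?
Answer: 5376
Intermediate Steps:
I = 210
O(x) = 2*x*(-8 + x) (O(x) = (x + x)*(x - 8) = (2*x)*(-8 + x) = 2*x*(-8 + x))
O(-4 - 1*(-6))*(-434 + I) = (2*(-4 - 1*(-6))*(-8 + (-4 - 1*(-6))))*(-434 + 210) = (2*(-4 + 6)*(-8 + (-4 + 6)))*(-224) = (2*2*(-8 + 2))*(-224) = (2*2*(-6))*(-224) = -24*(-224) = 5376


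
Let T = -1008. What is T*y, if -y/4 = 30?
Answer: 120960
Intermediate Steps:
y = -120 (y = -4*30 = -120)
T*y = -1008*(-120) = 120960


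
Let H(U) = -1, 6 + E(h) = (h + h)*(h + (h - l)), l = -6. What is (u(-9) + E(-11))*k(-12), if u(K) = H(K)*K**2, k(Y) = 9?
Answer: 2385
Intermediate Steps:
E(h) = -6 + 2*h*(6 + 2*h) (E(h) = -6 + (h + h)*(h + (h - 1*(-6))) = -6 + (2*h)*(h + (h + 6)) = -6 + (2*h)*(h + (6 + h)) = -6 + (2*h)*(6 + 2*h) = -6 + 2*h*(6 + 2*h))
u(K) = -K**2
(u(-9) + E(-11))*k(-12) = (-1*(-9)**2 + (-6 + 4*(-11)**2 + 12*(-11)))*9 = (-1*81 + (-6 + 4*121 - 132))*9 = (-81 + (-6 + 484 - 132))*9 = (-81 + 346)*9 = 265*9 = 2385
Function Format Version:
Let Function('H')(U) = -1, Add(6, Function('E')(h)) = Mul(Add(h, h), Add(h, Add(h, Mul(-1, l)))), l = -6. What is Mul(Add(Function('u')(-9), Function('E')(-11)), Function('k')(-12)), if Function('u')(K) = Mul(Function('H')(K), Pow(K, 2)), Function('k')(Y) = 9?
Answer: 2385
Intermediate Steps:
Function('E')(h) = Add(-6, Mul(2, h, Add(6, Mul(2, h)))) (Function('E')(h) = Add(-6, Mul(Add(h, h), Add(h, Add(h, Mul(-1, -6))))) = Add(-6, Mul(Mul(2, h), Add(h, Add(h, 6)))) = Add(-6, Mul(Mul(2, h), Add(h, Add(6, h)))) = Add(-6, Mul(Mul(2, h), Add(6, Mul(2, h)))) = Add(-6, Mul(2, h, Add(6, Mul(2, h)))))
Function('u')(K) = Mul(-1, Pow(K, 2))
Mul(Add(Function('u')(-9), Function('E')(-11)), Function('k')(-12)) = Mul(Add(Mul(-1, Pow(-9, 2)), Add(-6, Mul(4, Pow(-11, 2)), Mul(12, -11))), 9) = Mul(Add(Mul(-1, 81), Add(-6, Mul(4, 121), -132)), 9) = Mul(Add(-81, Add(-6, 484, -132)), 9) = Mul(Add(-81, 346), 9) = Mul(265, 9) = 2385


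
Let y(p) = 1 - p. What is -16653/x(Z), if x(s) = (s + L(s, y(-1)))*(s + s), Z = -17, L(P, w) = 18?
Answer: 16653/34 ≈ 489.79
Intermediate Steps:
x(s) = 2*s*(18 + s) (x(s) = (s + 18)*(s + s) = (18 + s)*(2*s) = 2*s*(18 + s))
-16653/x(Z) = -16653*(-1/(34*(18 - 17))) = -16653/(2*(-17)*1) = -16653/(-34) = -16653*(-1/34) = 16653/34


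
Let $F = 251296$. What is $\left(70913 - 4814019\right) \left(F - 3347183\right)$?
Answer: $14684120205022$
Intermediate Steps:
$\left(70913 - 4814019\right) \left(F - 3347183\right) = \left(70913 - 4814019\right) \left(251296 - 3347183\right) = \left(-4743106\right) \left(-3095887\right) = 14684120205022$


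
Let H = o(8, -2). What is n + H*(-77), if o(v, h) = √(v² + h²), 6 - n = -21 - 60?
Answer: 87 - 154*√17 ≈ -547.96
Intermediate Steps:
n = 87 (n = 6 - (-21 - 60) = 6 - 1*(-81) = 6 + 81 = 87)
o(v, h) = √(h² + v²)
H = 2*√17 (H = √((-2)² + 8²) = √(4 + 64) = √68 = 2*√17 ≈ 8.2462)
n + H*(-77) = 87 + (2*√17)*(-77) = 87 - 154*√17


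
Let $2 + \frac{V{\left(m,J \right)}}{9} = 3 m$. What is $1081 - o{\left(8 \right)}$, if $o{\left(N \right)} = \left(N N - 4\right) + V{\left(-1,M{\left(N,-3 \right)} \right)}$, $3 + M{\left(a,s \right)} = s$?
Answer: $1066$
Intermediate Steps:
$M{\left(a,s \right)} = -3 + s$
$V{\left(m,J \right)} = -18 + 27 m$ ($V{\left(m,J \right)} = -18 + 9 \cdot 3 m = -18 + 27 m$)
$o{\left(N \right)} = -49 + N^{2}$ ($o{\left(N \right)} = \left(N N - 4\right) + \left(-18 + 27 \left(-1\right)\right) = \left(N^{2} - 4\right) - 45 = \left(-4 + N^{2}\right) - 45 = -49 + N^{2}$)
$1081 - o{\left(8 \right)} = 1081 - \left(-49 + 8^{2}\right) = 1081 - \left(-49 + 64\right) = 1081 - 15 = 1066$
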